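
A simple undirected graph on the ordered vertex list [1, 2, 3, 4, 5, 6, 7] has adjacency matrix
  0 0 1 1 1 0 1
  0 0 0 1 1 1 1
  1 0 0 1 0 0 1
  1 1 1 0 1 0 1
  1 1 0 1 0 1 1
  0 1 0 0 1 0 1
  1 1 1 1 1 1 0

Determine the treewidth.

A width-3 tree decomposition is:
Bags: B1 = {1, 3, 4, 7}  B2 = {1, 4, 5, 7}  B3 = {2, 4, 5, 7}  B4 = {2, 5, 6, 7}
Tree: B1–B2, B2–B3, B3–B4
The largest bag has 4 vertices, giving width 3; this decomposition certifies tw(G) ≤ 3. For the lower bound, the 4 vertices {1, 3, 4, 7} are pairwise adjacent, and any tree decomposition puts a clique entirely inside one bag — forcing width ≥ 3. Combining the bounds, tw(G) = 3.

3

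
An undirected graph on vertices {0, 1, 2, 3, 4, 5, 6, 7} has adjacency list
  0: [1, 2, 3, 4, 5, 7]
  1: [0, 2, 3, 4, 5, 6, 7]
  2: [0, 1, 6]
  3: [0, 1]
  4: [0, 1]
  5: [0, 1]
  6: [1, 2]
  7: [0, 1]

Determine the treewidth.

2

A width-2 tree decomposition is:
Bags: B1 = {0, 1, 4}  B2 = {0, 1, 7}  B3 = {0, 1, 3}  B4 = {0, 1, 2}  B5 = {1, 2, 6}  B6 = {0, 1, 5}
Tree: B1–B2, B2–B3, B1–B4, B4–B5, B2–B6
The largest bag has 3 vertices, giving width 2; this decomposition certifies tw(G) ≤ 2. For the lower bound, the 3 vertices {0, 1, 2} are pairwise adjacent, and any tree decomposition puts a clique entirely inside one bag — forcing width ≥ 2. The upper and lower bounds meet at 2, so that is the treewidth.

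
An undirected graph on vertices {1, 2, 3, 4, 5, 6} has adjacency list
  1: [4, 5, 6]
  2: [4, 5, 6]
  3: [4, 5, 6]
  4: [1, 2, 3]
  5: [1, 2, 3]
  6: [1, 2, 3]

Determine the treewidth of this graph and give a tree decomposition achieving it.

Each bag holds 4 vertices, so the decomposition has width 3, which upper-bounds the treewidth. For the lower bound: the 4 vertex sets {2,6}, {1,5}, {4}, {3} are disjoint, each induces a connected subgraph, and every pair is joined by at least one edge of G. Contracting each set to a single vertex therefore yields K_{4} as a minor, and since treewidth is minor-monotone, tw(G) ≥ tw(K_{4}) = 3. Combining the bounds, tw(G) = 3.

Treewidth 3.
One such decomposition:
Bags: B1 = {2, 4, 5, 6}  B2 = {1, 4, 5, 6}  B3 = {3, 4, 5, 6}
Tree: B1–B2, B2–B3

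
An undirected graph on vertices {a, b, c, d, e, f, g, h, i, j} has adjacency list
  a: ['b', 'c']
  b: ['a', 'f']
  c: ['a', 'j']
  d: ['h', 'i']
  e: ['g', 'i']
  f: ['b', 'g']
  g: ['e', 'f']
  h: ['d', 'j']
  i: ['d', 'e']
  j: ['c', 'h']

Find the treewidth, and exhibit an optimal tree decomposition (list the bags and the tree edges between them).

Every bag has size at most 3, so the width is 3 − 1 = 2 and tw(G) ≤ 2. The edges g–e–i–d–h–j–c–a–b–f–g form a cycle, so G is not a tree and its treewidth is at least 2. Combining the bounds, tw(G) = 2.

Treewidth 2.
Bags: B1 = {e, g, i}  B2 = {d, g, i}  B3 = {d, g, h}  B4 = {g, h, j}  B5 = {c, g, j}  B6 = {a, c, g}  B7 = {a, b, g}  B8 = {b, f, g}
Tree: B1–B2, B2–B3, B3–B4, B4–B5, B5–B6, B6–B7, B7–B8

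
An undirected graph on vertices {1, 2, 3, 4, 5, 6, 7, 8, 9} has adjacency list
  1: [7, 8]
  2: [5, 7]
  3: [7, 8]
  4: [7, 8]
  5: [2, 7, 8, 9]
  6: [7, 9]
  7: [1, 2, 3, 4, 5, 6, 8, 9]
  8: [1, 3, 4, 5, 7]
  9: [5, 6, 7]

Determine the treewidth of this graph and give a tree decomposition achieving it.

Treewidth 2.
Bags: B1 = {5, 7, 8}  B2 = {5, 7, 9}  B3 = {4, 7, 8}  B4 = {2, 5, 7}  B5 = {3, 7, 8}  B6 = {1, 7, 8}  B7 = {6, 7, 9}
Tree: B1–B2, B1–B3, B1–B4, B3–B5, B3–B6, B2–B7

The largest bag has 3 vertices, giving width 2; this decomposition certifies tw(G) ≤ 2. On the other hand G contains the 3-clique {1, 7, 8}. A clique must lie in a single bag of any decomposition, so no decomposition can have width below 2. The upper and lower bounds meet at 2, so that is the treewidth.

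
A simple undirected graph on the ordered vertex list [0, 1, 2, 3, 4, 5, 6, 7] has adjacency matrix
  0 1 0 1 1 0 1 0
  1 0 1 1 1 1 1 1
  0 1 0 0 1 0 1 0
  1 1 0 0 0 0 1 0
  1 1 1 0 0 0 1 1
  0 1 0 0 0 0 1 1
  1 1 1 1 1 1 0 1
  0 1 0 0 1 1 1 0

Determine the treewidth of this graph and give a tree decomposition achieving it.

Every bag has size at most 4, so the width is 4 − 1 = 3 and tw(G) ≤ 3. For the lower bound, the 4 vertices {0, 1, 3, 6} are pairwise adjacent, and any tree decomposition puts a clique entirely inside one bag — forcing width ≥ 3. Combining the bounds, tw(G) = 3.

Treewidth 3.
One such decomposition:
Bags: B1 = {1, 2, 4, 6}  B2 = {1, 4, 6, 7}  B3 = {0, 1, 4, 6}  B4 = {1, 5, 6, 7}  B5 = {0, 1, 3, 6}
Tree: B1–B2, B2–B3, B2–B4, B3–B5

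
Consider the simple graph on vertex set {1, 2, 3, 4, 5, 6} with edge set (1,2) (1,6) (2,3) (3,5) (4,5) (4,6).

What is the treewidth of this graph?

A width-2 tree decomposition is:
Bags: B1 = {1, 4, 6}  B2 = {1, 2, 4}  B3 = {2, 3, 4}  B4 = {3, 4, 5}
Tree: B1–B2, B2–B3, B3–B4
The largest bag has 3 vertices, giving width 2; this decomposition certifies tw(G) ≤ 2. Since 4–6–1–2–3–5–4 is a cycle in G, G is not acyclic. Forests are exactly the graphs of treewidth ≤ 1, so tw(G) ≥ 2. The upper and lower bounds meet at 2, so that is the treewidth.

2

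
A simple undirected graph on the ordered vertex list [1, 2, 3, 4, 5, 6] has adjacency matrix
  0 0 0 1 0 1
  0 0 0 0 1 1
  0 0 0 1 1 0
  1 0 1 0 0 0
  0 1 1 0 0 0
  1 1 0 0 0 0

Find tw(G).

2

A width-2 tree decomposition is:
Bags: B1 = {1, 3, 4}  B2 = {1, 3, 5}  B3 = {1, 2, 5}  B4 = {1, 2, 6}
Tree: B1–B2, B2–B3, B3–B4
Every bag has size at most 3, so the width is 3 − 1 = 2 and tw(G) ≤ 2. For the lower bound, G contains the cycle 1–4–3–5–2–6–1, so G is not a forest; only forests have treewidth ≤ 1, hence tw(G) ≥ 2. Therefore the treewidth is 2.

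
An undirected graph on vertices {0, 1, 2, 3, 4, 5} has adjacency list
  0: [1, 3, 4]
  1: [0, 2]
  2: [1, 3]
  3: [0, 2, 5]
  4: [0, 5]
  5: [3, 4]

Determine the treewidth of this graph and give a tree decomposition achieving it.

Each bag holds 3 vertices, so the decomposition has width 2, which upper-bounds the treewidth. For the lower bound, G contains the cycle 2–1–0–3–2, so G is not a forest; only forests have treewidth ≤ 1, hence tw(G) ≥ 2. Therefore the treewidth is 2.

Treewidth 2.
One optimal decomposition is:
Bags: B1 = {1, 2, 3}  B2 = {0, 1, 3}  B3 = {0, 3, 5}  B4 = {0, 4, 5}
Tree: B1–B2, B2–B3, B3–B4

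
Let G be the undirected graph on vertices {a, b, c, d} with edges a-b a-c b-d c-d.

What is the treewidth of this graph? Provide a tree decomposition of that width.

Every bag has size at most 3, so the width is 3 − 1 = 2 and tw(G) ≤ 2. For the lower bound, G contains the cycle a–b–d–c–a, so G is not a forest; only forests have treewidth ≤ 1, hence tw(G) ≥ 2. The upper and lower bounds meet at 2, so that is the treewidth.

Treewidth 2.
One such decomposition:
Bags: B1 = {a, b, d}  B2 = {a, c, d}
Tree: B1–B2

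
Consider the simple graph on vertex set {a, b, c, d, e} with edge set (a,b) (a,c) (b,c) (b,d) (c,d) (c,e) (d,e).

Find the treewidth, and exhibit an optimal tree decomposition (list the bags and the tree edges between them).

The largest bag has 3 vertices, giving width 2; this decomposition certifies tw(G) ≤ 2. On the other hand G contains the 3-clique {c, d, e}. A clique must lie in a single bag of any decomposition, so no decomposition can have width below 2. Combining the bounds, tw(G) = 2.

Treewidth 2.
One such decomposition:
Bags: B1 = {c, d, e}  B2 = {b, c, d}  B3 = {a, b, c}
Tree: B1–B2, B2–B3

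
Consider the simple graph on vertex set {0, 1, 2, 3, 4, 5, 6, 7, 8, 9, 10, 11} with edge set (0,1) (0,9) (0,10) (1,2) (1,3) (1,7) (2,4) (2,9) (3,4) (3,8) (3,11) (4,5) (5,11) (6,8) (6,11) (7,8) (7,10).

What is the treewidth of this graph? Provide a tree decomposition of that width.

Each bag holds 4 vertices, so the decomposition has width 3, which upper-bounds the treewidth. For the lower bound: the 4 vertex sets {5,6,11}, {4}, {3}, {1,2,7,8} are disjoint, each induces a connected subgraph, and every pair is joined by at least one edge of G. Contracting each set to a single vertex therefore yields K_{4} as a minor, and since treewidth is minor-monotone, tw(G) ≥ tw(K_{4}) = 3. Combining the bounds, tw(G) = 3.

Treewidth 3.
One such decomposition:
Bags: B1 = {4, 5, 6, 11}  B2 = {3, 4, 6, 11}  B3 = {3, 4, 6, 8}  B4 = {2, 3, 4, 8}  B5 = {1, 2, 3, 8}  B6 = {1, 2, 7, 8}  B7 = {1, 2, 7, 9}  B8 = {0, 1, 7, 9}  B9 = {0, 7, 9, 10}
Tree: B1–B2, B2–B3, B3–B4, B4–B5, B5–B6, B6–B7, B7–B8, B8–B9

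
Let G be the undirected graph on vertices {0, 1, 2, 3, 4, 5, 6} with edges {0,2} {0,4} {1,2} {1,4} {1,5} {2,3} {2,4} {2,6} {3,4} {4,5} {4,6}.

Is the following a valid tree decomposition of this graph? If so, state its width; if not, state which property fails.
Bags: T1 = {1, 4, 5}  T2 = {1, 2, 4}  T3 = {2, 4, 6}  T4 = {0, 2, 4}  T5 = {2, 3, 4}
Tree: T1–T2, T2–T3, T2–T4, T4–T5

Every vertex of G appears in some bag (union = {0, 1, 2, 3, 4, 5, 6}); every edge is covered by a bag; and for each vertex v the set of bags containing v is connected in the bag tree. The decomposition is therefore valid. The largest bag has 3 vertices, so the width is 2.

Yes; width 2.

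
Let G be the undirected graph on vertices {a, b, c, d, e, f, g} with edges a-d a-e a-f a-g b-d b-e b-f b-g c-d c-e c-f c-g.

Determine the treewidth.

3

A width-3 tree decomposition is:
Bags: B1 = {a, b, c, d}  B2 = {a, b, c, e}  B3 = {a, b, c, f}  B4 = {a, b, c, g}
Tree: B1–B2, B2–B3, B3–B4
Each bag holds 4 vertices, so the decomposition has width 3, which upper-bounds the treewidth. For the lower bound: the 4 vertex sets {c,d}, {a,e}, {b}, {f} are disjoint, each induces a connected subgraph, and every pair is joined by at least one edge of G. Contracting each set to a single vertex therefore yields K_{4} as a minor, and since treewidth is minor-monotone, tw(G) ≥ tw(K_{4}) = 3. Hence tw(G) = 3 exactly.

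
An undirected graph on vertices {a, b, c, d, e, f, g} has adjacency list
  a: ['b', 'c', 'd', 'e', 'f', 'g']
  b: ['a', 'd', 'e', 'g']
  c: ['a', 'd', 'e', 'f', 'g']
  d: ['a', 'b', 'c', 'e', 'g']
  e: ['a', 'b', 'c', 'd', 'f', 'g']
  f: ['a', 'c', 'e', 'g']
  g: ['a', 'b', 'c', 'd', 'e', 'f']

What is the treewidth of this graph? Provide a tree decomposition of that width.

Each bag holds 5 vertices, so the decomposition has width 4, which upper-bounds the treewidth. For the lower bound, the 5 vertices {a, c, d, e, g} are pairwise adjacent, and any tree decomposition puts a clique entirely inside one bag — forcing width ≥ 4. Hence tw(G) = 4 exactly.

Treewidth 4.
Bags: B1 = {a, c, d, e, g}  B2 = {a, b, d, e, g}  B3 = {a, c, e, f, g}
Tree: B1–B2, B1–B3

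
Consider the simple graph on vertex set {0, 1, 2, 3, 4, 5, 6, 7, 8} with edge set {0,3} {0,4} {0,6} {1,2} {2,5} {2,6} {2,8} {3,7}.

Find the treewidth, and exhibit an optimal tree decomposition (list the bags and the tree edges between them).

Treewidth 1.
One optimal decomposition is:
Bags: B1 = {2, 6}  B2 = {2, 8}  B3 = {0, 6}  B4 = {0, 3}  B5 = {0, 4}  B6 = {3, 7}  B7 = {2, 5}  B8 = {1, 2}
Tree: B1–B2, B1–B3, B3–B4, B3–B5, B4–B6, B2–B7, B7–B8

Each bag holds 2 vertices, so the decomposition has width 1, which upper-bounds the treewidth. Any graph with an edge has treewidth ≥ 1, and G has the edge 6–2. Combining the bounds, tw(G) = 1.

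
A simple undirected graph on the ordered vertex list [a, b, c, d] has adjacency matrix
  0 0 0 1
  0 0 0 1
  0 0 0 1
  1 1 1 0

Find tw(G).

A width-1 tree decomposition is:
Bags: B1 = {a, d}  B2 = {c, d}  B3 = {b, d}
Tree: B1–B2, B1–B3
Each bag holds 2 vertices, so the decomposition has width 1, which upper-bounds the treewidth. Since G has at least one edge (e.g. a–d), it is not an edgeless graph, so tw(G) ≥ 1. The upper and lower bounds meet at 1, so that is the treewidth.

1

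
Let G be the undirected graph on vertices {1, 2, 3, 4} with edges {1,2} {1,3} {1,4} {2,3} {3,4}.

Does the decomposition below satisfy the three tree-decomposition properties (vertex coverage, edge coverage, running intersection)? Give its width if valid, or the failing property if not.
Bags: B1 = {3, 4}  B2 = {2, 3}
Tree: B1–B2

No — vertex 1 appears in no bag.

A tree decomposition must satisfy three properties: every vertex lies in some bag; for every edge, both endpoints lie together in some bag; and for every vertex, the bags containing it form a connected subtree. Here vertex 1 appears in no bag, so the decomposition is invalid.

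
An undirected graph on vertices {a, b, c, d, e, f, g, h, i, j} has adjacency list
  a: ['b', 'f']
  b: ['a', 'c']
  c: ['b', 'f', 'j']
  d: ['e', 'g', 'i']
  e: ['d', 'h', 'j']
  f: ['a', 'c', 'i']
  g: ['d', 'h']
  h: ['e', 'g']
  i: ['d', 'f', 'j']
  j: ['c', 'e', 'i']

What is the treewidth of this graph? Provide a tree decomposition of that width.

Every bag has size at most 3, so the width is 3 − 1 = 2 and tw(G) ≤ 2. Since h–g–d–e–h is a cycle in G, G is not acyclic. Forests are exactly the graphs of treewidth ≤ 1, so tw(G) ≥ 2. Hence tw(G) = 2 exactly.

Treewidth 2.
One such decomposition:
Bags: B1 = {e, g, h}  B2 = {d, e, g}  B3 = {d, e, j}  B4 = {d, i, j}  B5 = {c, i, j}  B6 = {c, f, i}  B7 = {b, c, f}  B8 = {a, b, f}
Tree: B1–B2, B2–B3, B3–B4, B4–B5, B5–B6, B6–B7, B7–B8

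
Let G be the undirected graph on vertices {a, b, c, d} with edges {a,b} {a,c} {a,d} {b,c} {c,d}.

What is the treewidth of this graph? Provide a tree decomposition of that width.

Every bag has size at most 3, so the width is 3 − 1 = 2 and tw(G) ≤ 2. On the other hand G contains the 3-clique {a, c, d}. A clique must lie in a single bag of any decomposition, so no decomposition can have width below 2. The upper and lower bounds meet at 2, so that is the treewidth.

Treewidth 2.
One optimal decomposition is:
Bags: B1 = {a, c, d}  B2 = {a, b, c}
Tree: B1–B2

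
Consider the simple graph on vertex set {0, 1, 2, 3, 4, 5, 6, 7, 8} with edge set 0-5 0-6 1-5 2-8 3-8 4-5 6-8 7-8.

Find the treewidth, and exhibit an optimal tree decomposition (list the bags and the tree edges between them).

Every bag has size at most 2, so the width is 2 − 1 = 1 and tw(G) ≤ 1. Since G has at least one edge (e.g. 5–0), it is not an edgeless graph, so tw(G) ≥ 1. Hence tw(G) = 1 exactly.

Treewidth 1.
Bags: B1 = {0, 5}  B2 = {1, 5}  B3 = {0, 6}  B4 = {6, 8}  B5 = {4, 5}  B6 = {7, 8}  B7 = {2, 8}  B8 = {3, 8}
Tree: B1–B2, B1–B3, B3–B4, B2–B5, B4–B6, B6–B7, B4–B8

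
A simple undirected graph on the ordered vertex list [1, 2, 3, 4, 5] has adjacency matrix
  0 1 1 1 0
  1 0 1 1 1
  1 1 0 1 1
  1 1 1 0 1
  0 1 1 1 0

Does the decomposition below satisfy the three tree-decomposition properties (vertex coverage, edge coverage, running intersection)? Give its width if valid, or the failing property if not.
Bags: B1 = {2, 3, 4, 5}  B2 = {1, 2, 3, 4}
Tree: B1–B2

Yes; width 3.

Vertex coverage: the bags together contain {1, 2, 3, 4, 5}, the full vertex set. Edge coverage: each edge of G has both endpoints in at least one bag. Running intersection: for every vertex, the bags containing it form a connected subtree. All three properties hold, so this is a valid tree decomposition of width max|bag| − 1 = 3, and hence tw(G) ≤ 3.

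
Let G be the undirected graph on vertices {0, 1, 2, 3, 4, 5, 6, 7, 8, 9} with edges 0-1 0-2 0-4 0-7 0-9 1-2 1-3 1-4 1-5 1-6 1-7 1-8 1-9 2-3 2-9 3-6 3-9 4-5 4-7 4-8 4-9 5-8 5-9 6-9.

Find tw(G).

3

A width-3 tree decomposition is:
Bags: B1 = {0, 1, 4, 9}  B2 = {0, 1, 2, 9}  B3 = {1, 2, 3, 9}  B4 = {1, 4, 5, 9}  B5 = {1, 3, 6, 9}  B6 = {0, 1, 4, 7}  B7 = {1, 4, 5, 8}
Tree: B1–B2, B2–B3, B1–B4, B3–B5, B1–B6, B4–B7
Every bag has size at most 4, so the width is 4 − 1 = 3 and tw(G) ≤ 3. For the lower bound, the 4 vertices {1, 4, 5, 8} are pairwise adjacent, and any tree decomposition puts a clique entirely inside one bag — forcing width ≥ 3. The upper and lower bounds meet at 3, so that is the treewidth.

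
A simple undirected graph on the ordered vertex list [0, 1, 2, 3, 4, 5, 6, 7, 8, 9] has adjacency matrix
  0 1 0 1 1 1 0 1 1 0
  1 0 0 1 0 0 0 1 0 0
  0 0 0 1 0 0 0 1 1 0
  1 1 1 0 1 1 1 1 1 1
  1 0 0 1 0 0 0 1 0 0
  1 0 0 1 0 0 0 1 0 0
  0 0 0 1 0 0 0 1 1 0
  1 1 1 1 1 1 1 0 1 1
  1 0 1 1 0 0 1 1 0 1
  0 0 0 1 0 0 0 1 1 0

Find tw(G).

A width-3 tree decomposition is:
Bags: B1 = {0, 3, 7, 8}  B2 = {0, 1, 3, 7}  B3 = {2, 3, 7, 8}  B4 = {0, 3, 4, 7}  B5 = {0, 3, 5, 7}  B6 = {3, 6, 7, 8}  B7 = {3, 7, 8, 9}
Tree: B1–B2, B1–B3, B2–B4, B2–B5, B3–B6, B6–B7
Every bag has size at most 4, so the width is 4 − 1 = 3 and tw(G) ≤ 3. Conversely, {0, 3, 7, 8} is a clique of size 4, and the vertices of any clique must share a bag in every tree decomposition; so some bag has ≥ 4 vertices and tw(G) ≥ 3. Combining the bounds, tw(G) = 3.

3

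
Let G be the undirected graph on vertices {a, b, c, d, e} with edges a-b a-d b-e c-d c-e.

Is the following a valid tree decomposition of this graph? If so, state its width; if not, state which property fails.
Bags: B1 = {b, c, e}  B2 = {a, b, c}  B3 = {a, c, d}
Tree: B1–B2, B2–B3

Checking the three conditions: (i) the bags cover all of {a, b, c, d, e}; (ii) for each edge, some bag contains both endpoints; (iii) the bags containing any fixed vertex form a subtree. All hold, so the decomposition is valid with width 3 − 1 = 2.

Yes; width 2.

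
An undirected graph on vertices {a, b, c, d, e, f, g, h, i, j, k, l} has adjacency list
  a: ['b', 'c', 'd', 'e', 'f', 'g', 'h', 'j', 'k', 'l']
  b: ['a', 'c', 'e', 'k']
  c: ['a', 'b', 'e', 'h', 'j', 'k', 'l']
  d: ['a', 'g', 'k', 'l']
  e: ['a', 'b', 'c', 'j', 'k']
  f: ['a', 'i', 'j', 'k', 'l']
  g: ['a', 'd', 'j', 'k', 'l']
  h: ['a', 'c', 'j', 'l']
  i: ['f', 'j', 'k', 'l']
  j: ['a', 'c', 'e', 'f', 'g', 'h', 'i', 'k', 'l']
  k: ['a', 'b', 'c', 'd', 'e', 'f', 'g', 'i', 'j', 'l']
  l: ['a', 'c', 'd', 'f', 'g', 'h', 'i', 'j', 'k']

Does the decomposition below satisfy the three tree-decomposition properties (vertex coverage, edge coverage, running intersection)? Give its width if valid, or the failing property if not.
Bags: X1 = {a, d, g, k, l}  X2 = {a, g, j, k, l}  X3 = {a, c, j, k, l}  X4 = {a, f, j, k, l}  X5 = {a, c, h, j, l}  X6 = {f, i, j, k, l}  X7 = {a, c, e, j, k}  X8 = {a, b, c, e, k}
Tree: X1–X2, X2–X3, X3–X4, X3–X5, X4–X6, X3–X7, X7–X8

Checking the three conditions: (i) the bags cover all of {a, b, c, d, e, f, g, h, i, j, k, l}; (ii) for each edge, some bag contains both endpoints; (iii) the bags containing any fixed vertex form a subtree. All hold, so the decomposition is valid with width 5 − 1 = 4.

Yes; width 4.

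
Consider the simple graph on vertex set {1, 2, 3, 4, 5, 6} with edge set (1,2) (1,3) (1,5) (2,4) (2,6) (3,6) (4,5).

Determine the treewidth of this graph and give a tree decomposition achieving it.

Treewidth 2.
One optimal decomposition is:
Bags: B1 = {2, 3, 6}  B2 = {1, 2, 3}  B3 = {1, 2, 4}  B4 = {1, 4, 5}
Tree: B1–B2, B2–B3, B3–B4

Each bag holds 3 vertices, so the decomposition has width 2, which upper-bounds the treewidth. The edges 6–3–1–2–6 form a cycle, so G is not a tree and its treewidth is at least 2. Therefore the treewidth is 2.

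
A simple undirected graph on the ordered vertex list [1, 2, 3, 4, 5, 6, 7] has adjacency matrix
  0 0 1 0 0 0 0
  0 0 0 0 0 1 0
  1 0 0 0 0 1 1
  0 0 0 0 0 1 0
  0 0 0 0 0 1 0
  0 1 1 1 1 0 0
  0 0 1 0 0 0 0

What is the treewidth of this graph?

A width-1 tree decomposition is:
Bags: B1 = {4, 6}  B2 = {3, 6}  B3 = {1, 3}  B4 = {2, 6}  B5 = {3, 7}  B6 = {5, 6}
Tree: B1–B2, B2–B3, B2–B4, B3–B5, B4–B6
Each bag holds 2 vertices, so the decomposition has width 1, which upper-bounds the treewidth. G has an edge, so its treewidth is at least 1. Therefore the treewidth is 1.

1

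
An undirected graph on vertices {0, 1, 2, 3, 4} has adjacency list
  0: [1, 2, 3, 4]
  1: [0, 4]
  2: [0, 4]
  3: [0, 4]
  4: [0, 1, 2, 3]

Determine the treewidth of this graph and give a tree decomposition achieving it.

Treewidth 2.
One such decomposition:
Bags: B1 = {0, 3, 4}  B2 = {0, 1, 4}  B3 = {0, 2, 4}
Tree: B1–B2, B2–B3

Every bag has size at most 3, so the width is 3 − 1 = 2 and tw(G) ≤ 2. On the other hand G contains the 3-clique {0, 1, 4}. A clique must lie in a single bag of any decomposition, so no decomposition can have width below 2. The upper and lower bounds meet at 2, so that is the treewidth.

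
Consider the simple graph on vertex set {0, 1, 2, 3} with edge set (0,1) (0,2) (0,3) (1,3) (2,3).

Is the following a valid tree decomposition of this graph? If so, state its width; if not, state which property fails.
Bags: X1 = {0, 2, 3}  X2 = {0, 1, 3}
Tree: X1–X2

Every vertex of G appears in some bag (union = {0, 1, 2, 3}); every edge is covered by a bag; and for each vertex v the set of bags containing v is connected in the bag tree. The decomposition is therefore valid. The largest bag has 3 vertices, so the width is 2.

Yes; width 2.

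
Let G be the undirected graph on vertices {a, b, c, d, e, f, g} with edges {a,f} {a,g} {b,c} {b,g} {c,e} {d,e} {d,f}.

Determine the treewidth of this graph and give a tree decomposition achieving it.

Each bag holds 3 vertices, so the decomposition has width 2, which upper-bounds the treewidth. Since a–g–b–c–e–d–f–a is a cycle in G, G is not acyclic. Forests are exactly the graphs of treewidth ≤ 1, so tw(G) ≥ 2. Therefore the treewidth is 2.

Treewidth 2.
One such decomposition:
Bags: B1 = {a, b, g}  B2 = {a, b, c}  B3 = {a, c, e}  B4 = {a, d, e}  B5 = {a, d, f}
Tree: B1–B2, B2–B3, B3–B4, B4–B5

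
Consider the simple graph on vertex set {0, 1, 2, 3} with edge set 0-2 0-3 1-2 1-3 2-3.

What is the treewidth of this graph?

A width-2 tree decomposition is:
Bags: B1 = {1, 2, 3}  B2 = {0, 2, 3}
Tree: B1–B2
Every bag has size at most 3, so the width is 3 − 1 = 2 and tw(G) ≤ 2. For the lower bound, the 3 vertices {0, 2, 3} are pairwise adjacent, and any tree decomposition puts a clique entirely inside one bag — forcing width ≥ 2. The upper and lower bounds meet at 2, so that is the treewidth.

2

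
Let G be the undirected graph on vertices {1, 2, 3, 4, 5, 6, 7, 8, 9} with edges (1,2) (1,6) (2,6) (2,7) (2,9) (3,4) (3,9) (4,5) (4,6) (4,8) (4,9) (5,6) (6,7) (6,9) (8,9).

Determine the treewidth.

2

A width-2 tree decomposition is:
Bags: B1 = {4, 6, 9}  B2 = {4, 5, 6}  B3 = {3, 4, 9}  B4 = {2, 6, 9}  B5 = {2, 6, 7}  B6 = {1, 2, 6}  B7 = {4, 8, 9}
Tree: B1–B2, B1–B3, B1–B4, B4–B5, B4–B6, B1–B7
Every bag has size at most 3, so the width is 3 − 1 = 2 and tw(G) ≤ 2. On the other hand G contains the 3-clique {4, 8, 9}. A clique must lie in a single bag of any decomposition, so no decomposition can have width below 2. Therefore the treewidth is 2.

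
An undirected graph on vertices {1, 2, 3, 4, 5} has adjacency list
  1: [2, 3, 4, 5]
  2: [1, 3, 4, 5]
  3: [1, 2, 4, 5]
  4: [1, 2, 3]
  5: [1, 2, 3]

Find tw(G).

3

A width-3 tree decomposition is:
Bags: B1 = {1, 2, 3, 5}  B2 = {1, 2, 3, 4}
Tree: B1–B2
Every bag has size at most 4, so the width is 4 − 1 = 3 and tw(G) ≤ 3. On the other hand G contains the 4-clique {1, 2, 3, 4}. A clique must lie in a single bag of any decomposition, so no decomposition can have width below 3. Hence tw(G) = 3 exactly.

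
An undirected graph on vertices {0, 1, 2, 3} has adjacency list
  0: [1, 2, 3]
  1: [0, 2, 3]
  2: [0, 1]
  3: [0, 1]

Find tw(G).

A width-2 tree decomposition is:
Bags: B1 = {0, 1, 3}  B2 = {0, 1, 2}
Tree: B1–B2
Each bag holds 3 vertices, so the decomposition has width 2, which upper-bounds the treewidth. Conversely, {0, 1, 2} is a clique of size 3, and the vertices of any clique must share a bag in every tree decomposition; so some bag has ≥ 3 vertices and tw(G) ≥ 2. Combining the bounds, tw(G) = 2.

2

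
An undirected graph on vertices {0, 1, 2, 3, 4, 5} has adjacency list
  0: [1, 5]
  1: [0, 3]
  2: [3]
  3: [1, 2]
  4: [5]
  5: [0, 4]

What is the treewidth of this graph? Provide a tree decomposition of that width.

Treewidth 1.
One such decomposition:
Bags: B1 = {2, 3}  B2 = {1, 3}  B3 = {0, 1}  B4 = {0, 5}  B5 = {4, 5}
Tree: B1–B2, B2–B3, B3–B4, B4–B5

Each bag holds 2 vertices, so the decomposition has width 1, which upper-bounds the treewidth. G has an edge, so its treewidth is at least 1. Therefore the treewidth is 1.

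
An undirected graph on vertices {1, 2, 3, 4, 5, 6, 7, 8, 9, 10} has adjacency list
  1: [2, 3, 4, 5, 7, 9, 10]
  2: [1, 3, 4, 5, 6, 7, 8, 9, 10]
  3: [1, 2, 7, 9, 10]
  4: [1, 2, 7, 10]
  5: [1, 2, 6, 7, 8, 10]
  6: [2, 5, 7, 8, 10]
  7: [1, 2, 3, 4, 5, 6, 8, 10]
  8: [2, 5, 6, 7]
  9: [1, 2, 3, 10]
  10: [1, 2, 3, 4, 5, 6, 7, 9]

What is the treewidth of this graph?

A width-4 tree decomposition is:
Bags: B1 = {1, 2, 3, 7, 10}  B2 = {1, 2, 3, 9, 10}  B3 = {1, 2, 5, 7, 10}  B4 = {2, 5, 6, 7, 10}  B5 = {1, 2, 4, 7, 10}  B6 = {2, 5, 6, 7, 8}
Tree: B1–B2, B1–B3, B3–B4, B3–B5, B4–B6
Each bag holds 5 vertices, so the decomposition has width 4, which upper-bounds the treewidth. On the other hand G contains the 5-clique {1, 2, 3, 9, 10}. A clique must lie in a single bag of any decomposition, so no decomposition can have width below 4. Hence tw(G) = 4 exactly.

4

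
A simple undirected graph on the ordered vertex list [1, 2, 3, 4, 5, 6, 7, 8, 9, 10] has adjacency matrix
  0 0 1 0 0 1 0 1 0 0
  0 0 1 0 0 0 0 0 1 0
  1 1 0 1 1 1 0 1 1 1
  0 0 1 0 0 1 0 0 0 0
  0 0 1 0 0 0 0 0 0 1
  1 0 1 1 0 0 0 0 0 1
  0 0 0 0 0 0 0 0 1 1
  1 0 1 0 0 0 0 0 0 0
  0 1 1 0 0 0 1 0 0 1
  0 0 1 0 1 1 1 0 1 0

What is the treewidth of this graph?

2

A width-2 tree decomposition is:
Bags: B1 = {3, 6, 10}  B2 = {1, 3, 6}  B3 = {3, 9, 10}  B4 = {3, 4, 6}  B5 = {7, 9, 10}  B6 = {1, 3, 8}  B7 = {2, 3, 9}  B8 = {3, 5, 10}
Tree: B1–B2, B1–B3, B1–B4, B3–B5, B2–B6, B3–B7, B3–B8
The largest bag has 3 vertices, giving width 2; this decomposition certifies tw(G) ≤ 2. For the lower bound, the 3 vertices {2, 3, 9} are pairwise adjacent, and any tree decomposition puts a clique entirely inside one bag — forcing width ≥ 2. Combining the bounds, tw(G) = 2.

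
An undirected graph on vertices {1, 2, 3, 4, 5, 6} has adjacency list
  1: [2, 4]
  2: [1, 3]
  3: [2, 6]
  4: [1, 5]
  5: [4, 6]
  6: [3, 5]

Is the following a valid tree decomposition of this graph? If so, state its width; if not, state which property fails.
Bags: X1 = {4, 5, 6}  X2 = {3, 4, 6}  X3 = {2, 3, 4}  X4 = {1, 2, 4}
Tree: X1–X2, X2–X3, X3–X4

Vertex coverage: the bags together contain {1, 2, 3, 4, 5, 6}, the full vertex set. Edge coverage: each edge of G has both endpoints in at least one bag. Running intersection: for every vertex, the bags containing it form a connected subtree. All three properties hold, so this is a valid tree decomposition of width max|bag| − 1 = 2, and hence tw(G) ≤ 2.

Yes; width 2.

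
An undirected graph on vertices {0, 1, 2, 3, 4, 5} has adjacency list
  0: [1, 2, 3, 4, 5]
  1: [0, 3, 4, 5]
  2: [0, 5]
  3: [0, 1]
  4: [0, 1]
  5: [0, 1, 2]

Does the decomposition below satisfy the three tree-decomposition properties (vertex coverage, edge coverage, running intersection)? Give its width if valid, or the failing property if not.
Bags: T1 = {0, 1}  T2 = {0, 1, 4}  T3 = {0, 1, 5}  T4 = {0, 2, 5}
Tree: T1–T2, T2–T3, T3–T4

A tree decomposition must satisfy three properties: every vertex lies in some bag; for every edge, both endpoints lie together in some bag; and for every vertex, the bags containing it form a connected subtree. Here vertex 3 appears in no bag, so the decomposition is invalid.

No — vertex 3 appears in no bag.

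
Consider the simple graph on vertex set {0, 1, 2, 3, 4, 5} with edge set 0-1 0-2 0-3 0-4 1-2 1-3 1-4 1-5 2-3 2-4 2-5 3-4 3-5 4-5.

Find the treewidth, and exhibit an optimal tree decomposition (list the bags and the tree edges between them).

Treewidth 4.
One such decomposition:
Bags: B1 = {1, 2, 3, 4, 5}  B2 = {0, 1, 2, 3, 4}
Tree: B1–B2

Each bag holds 5 vertices, so the decomposition has width 4, which upper-bounds the treewidth. For the lower bound, the 5 vertices {0, 1, 2, 3, 4} are pairwise adjacent, and any tree decomposition puts a clique entirely inside one bag — forcing width ≥ 4. Combining the bounds, tw(G) = 4.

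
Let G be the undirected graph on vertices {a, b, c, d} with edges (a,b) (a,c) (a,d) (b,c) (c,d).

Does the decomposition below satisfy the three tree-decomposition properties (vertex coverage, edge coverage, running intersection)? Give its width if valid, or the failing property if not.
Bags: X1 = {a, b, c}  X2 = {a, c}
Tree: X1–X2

A tree decomposition must satisfy three properties: every vertex lies in some bag; for every edge, both endpoints lie together in some bag; and for every vertex, the bags containing it form a connected subtree. Here vertex d appears in no bag, so the decomposition is invalid.

No — vertex d appears in no bag.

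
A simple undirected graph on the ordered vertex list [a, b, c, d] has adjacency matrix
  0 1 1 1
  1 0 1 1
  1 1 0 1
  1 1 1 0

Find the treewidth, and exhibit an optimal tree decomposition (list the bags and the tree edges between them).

Treewidth 3.
One such decomposition:
Bags: B1 = {a, b, c, d}
Tree: (single bag)

A single bag containing all 4 vertices is trivially a valid decomposition of width 3. On the other hand G contains the 4-clique {a, b, c, d}. A clique must lie in a single bag of any decomposition, so no decomposition can have width below 3. Hence tw(G) = 3 exactly.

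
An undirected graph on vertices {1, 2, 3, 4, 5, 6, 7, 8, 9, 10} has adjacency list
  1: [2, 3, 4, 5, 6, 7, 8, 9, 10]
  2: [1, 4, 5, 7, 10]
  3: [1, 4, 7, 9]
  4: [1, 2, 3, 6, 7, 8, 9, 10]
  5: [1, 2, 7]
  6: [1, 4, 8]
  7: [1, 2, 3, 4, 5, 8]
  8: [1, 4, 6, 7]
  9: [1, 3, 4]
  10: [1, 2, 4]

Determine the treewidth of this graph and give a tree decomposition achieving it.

Treewidth 3.
One such decomposition:
Bags: B1 = {1, 2, 5, 7}  B2 = {1, 2, 4, 7}  B3 = {1, 3, 4, 7}  B4 = {1, 3, 4, 9}  B5 = {1, 4, 7, 8}  B6 = {1, 2, 4, 10}  B7 = {1, 4, 6, 8}
Tree: B1–B2, B2–B3, B3–B4, B3–B5, B2–B6, B5–B7

Each bag holds 4 vertices, so the decomposition has width 3, which upper-bounds the treewidth. For the lower bound, the 4 vertices {1, 3, 4, 9} are pairwise adjacent, and any tree decomposition puts a clique entirely inside one bag — forcing width ≥ 3. Combining the bounds, tw(G) = 3.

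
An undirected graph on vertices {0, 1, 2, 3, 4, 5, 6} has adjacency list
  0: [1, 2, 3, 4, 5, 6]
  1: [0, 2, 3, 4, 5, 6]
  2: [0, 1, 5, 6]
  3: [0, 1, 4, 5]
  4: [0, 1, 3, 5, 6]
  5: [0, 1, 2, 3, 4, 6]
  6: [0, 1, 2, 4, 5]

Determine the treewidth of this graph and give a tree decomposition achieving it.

The largest bag has 5 vertices, giving width 4; this decomposition certifies tw(G) ≤ 4. On the other hand G contains the 5-clique {0, 1, 2, 5, 6}. A clique must lie in a single bag of any decomposition, so no decomposition can have width below 4. Hence tw(G) = 4 exactly.

Treewidth 4.
One such decomposition:
Bags: B1 = {0, 1, 4, 5, 6}  B2 = {0, 1, 2, 5, 6}  B3 = {0, 1, 3, 4, 5}
Tree: B1–B2, B1–B3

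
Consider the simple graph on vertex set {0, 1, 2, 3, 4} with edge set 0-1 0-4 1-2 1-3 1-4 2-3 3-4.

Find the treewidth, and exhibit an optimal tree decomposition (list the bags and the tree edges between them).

Every bag has size at most 3, so the width is 3 − 1 = 2 and tw(G) ≤ 2. On the other hand G contains the 3-clique {0, 1, 4}. A clique must lie in a single bag of any decomposition, so no decomposition can have width below 2. The upper and lower bounds meet at 2, so that is the treewidth.

Treewidth 2.
One such decomposition:
Bags: B1 = {1, 3, 4}  B2 = {1, 2, 3}  B3 = {0, 1, 4}
Tree: B1–B2, B1–B3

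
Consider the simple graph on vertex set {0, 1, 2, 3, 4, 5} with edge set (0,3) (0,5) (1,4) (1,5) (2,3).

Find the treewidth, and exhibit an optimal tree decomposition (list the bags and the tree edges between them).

Treewidth 1.
One optimal decomposition is:
Bags: B1 = {2, 3}  B2 = {0, 3}  B3 = {0, 5}  B4 = {1, 5}  B5 = {1, 4}
Tree: B1–B2, B2–B3, B3–B4, B4–B5

The largest bag has 2 vertices, giving width 1; this decomposition certifies tw(G) ≤ 1. Any graph with an edge has treewidth ≥ 1, and G has the edge 2–3. Therefore the treewidth is 1.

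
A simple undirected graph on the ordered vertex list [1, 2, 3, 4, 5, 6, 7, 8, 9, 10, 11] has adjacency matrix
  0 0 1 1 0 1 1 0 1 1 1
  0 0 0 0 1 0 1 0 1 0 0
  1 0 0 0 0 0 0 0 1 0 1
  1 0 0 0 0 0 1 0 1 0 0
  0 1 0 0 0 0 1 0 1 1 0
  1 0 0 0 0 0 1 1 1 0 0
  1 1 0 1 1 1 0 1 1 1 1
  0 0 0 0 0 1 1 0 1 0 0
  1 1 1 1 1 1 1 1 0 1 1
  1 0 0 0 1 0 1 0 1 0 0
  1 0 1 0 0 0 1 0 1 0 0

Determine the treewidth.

A width-3 tree decomposition is:
Bags: B1 = {1, 4, 7, 9}  B2 = {1, 6, 7, 9}  B3 = {1, 7, 9, 10}  B4 = {5, 7, 9, 10}  B5 = {1, 7, 9, 11}  B6 = {1, 3, 9, 11}  B7 = {6, 7, 8, 9}  B8 = {2, 5, 7, 9}
Tree: B1–B2, B1–B3, B3–B4, B2–B5, B5–B6, B2–B7, B4–B8
The largest bag has 4 vertices, giving width 3; this decomposition certifies tw(G) ≤ 3. For the lower bound, the 4 vertices {1, 3, 9, 11} are pairwise adjacent, and any tree decomposition puts a clique entirely inside one bag — forcing width ≥ 3. The upper and lower bounds meet at 3, so that is the treewidth.

3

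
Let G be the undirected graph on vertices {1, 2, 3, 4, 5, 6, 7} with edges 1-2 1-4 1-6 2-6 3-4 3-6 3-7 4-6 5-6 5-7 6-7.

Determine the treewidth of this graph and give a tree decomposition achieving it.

Treewidth 2.
Bags: B1 = {3, 6, 7}  B2 = {5, 6, 7}  B3 = {3, 4, 6}  B4 = {1, 4, 6}  B5 = {1, 2, 6}
Tree: B1–B2, B1–B3, B3–B4, B4–B5

The largest bag has 3 vertices, giving width 2; this decomposition certifies tw(G) ≤ 2. For the lower bound, the 3 vertices {1, 2, 6} are pairwise adjacent, and any tree decomposition puts a clique entirely inside one bag — forcing width ≥ 2. Hence tw(G) = 2 exactly.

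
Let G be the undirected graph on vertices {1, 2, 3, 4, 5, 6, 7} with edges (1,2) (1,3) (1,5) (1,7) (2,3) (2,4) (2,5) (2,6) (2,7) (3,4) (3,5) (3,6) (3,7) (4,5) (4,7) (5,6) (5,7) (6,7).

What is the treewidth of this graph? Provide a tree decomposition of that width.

Treewidth 4.
One optimal decomposition is:
Bags: B1 = {1, 2, 3, 5, 7}  B2 = {2, 3, 5, 6, 7}  B3 = {2, 3, 4, 5, 7}
Tree: B1–B2, B1–B3

The largest bag has 5 vertices, giving width 4; this decomposition certifies tw(G) ≤ 4. For the lower bound, the 5 vertices {1, 2, 3, 5, 7} are pairwise adjacent, and any tree decomposition puts a clique entirely inside one bag — forcing width ≥ 4. Therefore the treewidth is 4.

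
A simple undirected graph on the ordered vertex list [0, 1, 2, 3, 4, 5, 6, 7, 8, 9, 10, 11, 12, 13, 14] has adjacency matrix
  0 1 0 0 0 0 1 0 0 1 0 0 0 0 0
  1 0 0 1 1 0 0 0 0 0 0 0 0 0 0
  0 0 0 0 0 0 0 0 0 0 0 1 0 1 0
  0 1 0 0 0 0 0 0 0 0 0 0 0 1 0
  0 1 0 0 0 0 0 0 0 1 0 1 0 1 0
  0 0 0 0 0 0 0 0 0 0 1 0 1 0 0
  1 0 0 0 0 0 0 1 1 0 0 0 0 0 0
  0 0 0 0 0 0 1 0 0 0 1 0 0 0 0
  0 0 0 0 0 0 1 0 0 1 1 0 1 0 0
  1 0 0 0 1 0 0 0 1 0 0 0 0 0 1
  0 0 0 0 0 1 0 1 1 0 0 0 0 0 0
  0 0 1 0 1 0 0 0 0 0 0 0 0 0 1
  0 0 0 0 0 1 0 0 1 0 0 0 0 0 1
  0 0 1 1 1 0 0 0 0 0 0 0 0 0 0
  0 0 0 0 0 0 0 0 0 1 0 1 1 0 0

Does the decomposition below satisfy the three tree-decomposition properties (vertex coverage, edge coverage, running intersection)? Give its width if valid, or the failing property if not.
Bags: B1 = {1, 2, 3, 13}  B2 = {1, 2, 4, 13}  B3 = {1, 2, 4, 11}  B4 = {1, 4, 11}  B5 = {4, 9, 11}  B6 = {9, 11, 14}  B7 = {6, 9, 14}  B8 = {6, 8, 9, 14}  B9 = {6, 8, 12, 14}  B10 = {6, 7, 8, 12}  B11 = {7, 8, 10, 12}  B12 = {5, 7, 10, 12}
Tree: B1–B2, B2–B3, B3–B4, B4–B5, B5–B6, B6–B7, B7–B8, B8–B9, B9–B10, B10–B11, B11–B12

A tree decomposition must satisfy three properties: every vertex lies in some bag; for every edge, both endpoints lie together in some bag; and for every vertex, the bags containing it form a connected subtree. Here vertex 0 appears in no bag, so the decomposition is invalid.

No — vertex 0 appears in no bag.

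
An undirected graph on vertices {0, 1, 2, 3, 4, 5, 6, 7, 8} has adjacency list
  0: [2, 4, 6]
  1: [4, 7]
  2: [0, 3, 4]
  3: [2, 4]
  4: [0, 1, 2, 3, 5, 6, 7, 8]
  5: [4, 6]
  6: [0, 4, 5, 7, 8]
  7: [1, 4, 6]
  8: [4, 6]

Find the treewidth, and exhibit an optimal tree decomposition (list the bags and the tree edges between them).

Each bag holds 3 vertices, so the decomposition has width 2, which upper-bounds the treewidth. Conversely, {1, 4, 7} is a clique of size 3, and the vertices of any clique must share a bag in every tree decomposition; so some bag has ≥ 3 vertices and tw(G) ≥ 2. Hence tw(G) = 2 exactly.

Treewidth 2.
Bags: B1 = {4, 6, 7}  B2 = {0, 4, 6}  B3 = {0, 2, 4}  B4 = {2, 3, 4}  B5 = {1, 4, 7}  B6 = {4, 6, 8}  B7 = {4, 5, 6}
Tree: B1–B2, B2–B3, B3–B4, B1–B5, B2–B6, B6–B7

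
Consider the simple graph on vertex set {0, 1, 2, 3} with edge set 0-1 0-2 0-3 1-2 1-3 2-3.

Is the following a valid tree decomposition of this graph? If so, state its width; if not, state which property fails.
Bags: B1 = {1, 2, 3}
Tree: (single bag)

A tree decomposition must satisfy three properties: every vertex lies in some bag; for every edge, both endpoints lie together in some bag; and for every vertex, the bags containing it form a connected subtree. Here vertex 0 appears in no bag, so the decomposition is invalid.

No — vertex 0 appears in no bag.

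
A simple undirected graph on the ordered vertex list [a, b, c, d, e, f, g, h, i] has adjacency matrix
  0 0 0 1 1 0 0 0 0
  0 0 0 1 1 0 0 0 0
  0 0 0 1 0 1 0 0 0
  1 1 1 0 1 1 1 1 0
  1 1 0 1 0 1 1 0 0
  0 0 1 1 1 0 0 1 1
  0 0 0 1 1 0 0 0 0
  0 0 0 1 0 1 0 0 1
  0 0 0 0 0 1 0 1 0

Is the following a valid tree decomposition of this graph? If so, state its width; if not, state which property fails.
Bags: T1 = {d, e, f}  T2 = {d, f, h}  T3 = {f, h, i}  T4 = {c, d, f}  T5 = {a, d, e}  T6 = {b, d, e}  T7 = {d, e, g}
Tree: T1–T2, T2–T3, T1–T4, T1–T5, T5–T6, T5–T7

Yes; width 2.

Every vertex of G appears in some bag (union = {a, b, c, d, e, f, g, h, i}); every edge is covered by a bag; and for each vertex v the set of bags containing v is connected in the bag tree. The decomposition is therefore valid. The largest bag has 3 vertices, so the width is 2.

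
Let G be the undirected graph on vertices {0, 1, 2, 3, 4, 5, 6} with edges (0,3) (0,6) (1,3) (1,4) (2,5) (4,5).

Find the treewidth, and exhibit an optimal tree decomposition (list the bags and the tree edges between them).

The largest bag has 2 vertices, giving width 1; this decomposition certifies tw(G) ≤ 1. G has an edge, so its treewidth is at least 1. The upper and lower bounds meet at 1, so that is the treewidth.

Treewidth 1.
Bags: B1 = {2, 5}  B2 = {4, 5}  B3 = {1, 4}  B4 = {1, 3}  B5 = {0, 3}  B6 = {0, 6}
Tree: B1–B2, B2–B3, B3–B4, B4–B5, B5–B6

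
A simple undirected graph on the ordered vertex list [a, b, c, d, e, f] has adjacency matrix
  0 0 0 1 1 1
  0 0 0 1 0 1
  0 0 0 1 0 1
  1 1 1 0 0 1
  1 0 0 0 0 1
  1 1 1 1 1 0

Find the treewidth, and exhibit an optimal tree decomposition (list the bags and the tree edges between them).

The largest bag has 3 vertices, giving width 2; this decomposition certifies tw(G) ≤ 2. Conversely, {c, d, f} is a clique of size 3, and the vertices of any clique must share a bag in every tree decomposition; so some bag has ≥ 3 vertices and tw(G) ≥ 2. Therefore the treewidth is 2.

Treewidth 2.
Bags: B1 = {b, d, f}  B2 = {a, d, f}  B3 = {c, d, f}  B4 = {a, e, f}
Tree: B1–B2, B1–B3, B2–B4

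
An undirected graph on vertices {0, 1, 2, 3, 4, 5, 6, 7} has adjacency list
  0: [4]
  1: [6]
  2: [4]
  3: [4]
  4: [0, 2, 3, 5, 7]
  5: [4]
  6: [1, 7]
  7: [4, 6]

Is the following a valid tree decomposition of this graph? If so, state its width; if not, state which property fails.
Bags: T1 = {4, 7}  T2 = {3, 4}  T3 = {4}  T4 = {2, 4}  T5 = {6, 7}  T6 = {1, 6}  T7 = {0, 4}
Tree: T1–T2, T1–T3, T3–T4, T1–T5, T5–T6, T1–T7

A tree decomposition must satisfy three properties: every vertex lies in some bag; for every edge, both endpoints lie together in some bag; and for every vertex, the bags containing it form a connected subtree. Here vertex 5 appears in no bag, so the decomposition is invalid.

No — vertex 5 appears in no bag.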